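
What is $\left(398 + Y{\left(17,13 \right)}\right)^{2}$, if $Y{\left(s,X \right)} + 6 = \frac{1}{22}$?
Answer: $\frac{74390625}{484} \approx 1.537 \cdot 10^{5}$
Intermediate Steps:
$Y{\left(s,X \right)} = - \frac{131}{22}$ ($Y{\left(s,X \right)} = -6 + \frac{1}{22} = - \frac{131}{22}$)
$\left(398 + Y{\left(17,13 \right)}\right)^{2} = \left(398 - \frac{131}{22}\right)^{2} = \left(\frac{8625}{22}\right)^{2} = \frac{74390625}{484}$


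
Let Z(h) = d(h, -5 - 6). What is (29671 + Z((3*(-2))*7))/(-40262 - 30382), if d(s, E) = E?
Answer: -7415/17661 ≈ -0.41985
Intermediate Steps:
Z(h) = -11 (Z(h) = -5 - 6 = -11)
(29671 + Z((3*(-2))*7))/(-40262 - 30382) = (29671 - 11)/(-40262 - 30382) = 29660/(-70644) = 29660*(-1/70644) = -7415/17661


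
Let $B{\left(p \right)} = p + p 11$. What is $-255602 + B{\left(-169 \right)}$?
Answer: $-257630$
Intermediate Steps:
$B{\left(p \right)} = 12 p$ ($B{\left(p \right)} = p + 11 p = 12 p$)
$-255602 + B{\left(-169 \right)} = -255602 + 12 \left(-169\right) = -255602 - 2028 = -257630$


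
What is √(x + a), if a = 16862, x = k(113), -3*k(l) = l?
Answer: √151419/3 ≈ 129.71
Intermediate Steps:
k(l) = -l/3
x = -113/3 (x = -⅓*113 = -113/3 ≈ -37.667)
√(x + a) = √(-113/3 + 16862) = √(50473/3) = √151419/3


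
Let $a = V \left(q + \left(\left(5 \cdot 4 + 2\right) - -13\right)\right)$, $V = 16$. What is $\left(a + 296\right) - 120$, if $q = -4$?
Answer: $672$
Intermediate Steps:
$a = 496$ ($a = 16 \left(-4 + \left(\left(5 \cdot 4 + 2\right) - -13\right)\right) = 16 \left(-4 + \left(\left(20 + 2\right) + 13\right)\right) = 16 \left(-4 + \left(22 + 13\right)\right) = 16 \left(-4 + 35\right) = 16 \cdot 31 = 496$)
$\left(a + 296\right) - 120 = \left(496 + 296\right) - 120 = 792 - 120 = 672$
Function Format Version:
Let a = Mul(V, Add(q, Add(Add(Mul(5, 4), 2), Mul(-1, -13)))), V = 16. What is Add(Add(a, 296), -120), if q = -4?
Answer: 672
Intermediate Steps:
a = 496 (a = Mul(16, Add(-4, Add(Add(Mul(5, 4), 2), Mul(-1, -13)))) = Mul(16, Add(-4, Add(Add(20, 2), 13))) = Mul(16, Add(-4, Add(22, 13))) = Mul(16, Add(-4, 35)) = Mul(16, 31) = 496)
Add(Add(a, 296), -120) = Add(Add(496, 296), -120) = Add(792, -120) = 672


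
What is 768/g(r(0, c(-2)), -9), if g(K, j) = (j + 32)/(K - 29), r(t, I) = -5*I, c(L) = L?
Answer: -14592/23 ≈ -634.43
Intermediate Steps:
g(K, j) = (32 + j)/(-29 + K)
768/g(r(0, c(-2)), -9) = 768/(((32 - 9)/(-29 - 5*(-2)))) = 768/((23/(-29 + 10))) = 768/((23/(-19))) = 768/((-1/19*23)) = 768/(-23/19) = 768*(-19/23) = -14592/23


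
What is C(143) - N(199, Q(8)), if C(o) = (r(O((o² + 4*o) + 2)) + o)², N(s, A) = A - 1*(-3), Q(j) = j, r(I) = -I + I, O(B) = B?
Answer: 20438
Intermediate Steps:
r(I) = 0
N(s, A) = 3 + A (N(s, A) = A + 3 = 3 + A)
C(o) = o² (C(o) = (0 + o)² = o²)
C(143) - N(199, Q(8)) = 143² - (3 + 8) = 20449 - 1*11 = 20449 - 11 = 20438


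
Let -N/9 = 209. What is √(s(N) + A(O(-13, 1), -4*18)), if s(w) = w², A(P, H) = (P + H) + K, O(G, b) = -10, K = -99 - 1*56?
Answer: 2*√884481 ≈ 1880.9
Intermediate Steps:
N = -1881 (N = -9*209 = -1881)
K = -155 (K = -99 - 56 = -155)
A(P, H) = -155 + H + P (A(P, H) = (P + H) - 155 = (H + P) - 155 = -155 + H + P)
√(s(N) + A(O(-13, 1), -4*18)) = √((-1881)² + (-155 - 4*18 - 10)) = √(3538161 + (-155 - 72 - 10)) = √(3538161 - 237) = √3537924 = 2*√884481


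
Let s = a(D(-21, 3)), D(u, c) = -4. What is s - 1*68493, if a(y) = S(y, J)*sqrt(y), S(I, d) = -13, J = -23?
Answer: -68493 - 26*I ≈ -68493.0 - 26.0*I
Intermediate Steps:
a(y) = -13*sqrt(y)
s = -26*I ≈ -26.0*I
s - 1*68493 = -26*I - 1*68493 = -26*I - 68493 = -68493 - 26*I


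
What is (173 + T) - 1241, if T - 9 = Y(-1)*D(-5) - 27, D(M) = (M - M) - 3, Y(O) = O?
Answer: -1083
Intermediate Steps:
D(M) = -3 (D(M) = 0 - 3 = -3)
T = -15 (T = 9 + (-1*(-3) - 27) = 9 + (3 - 27) = 9 - 24 = -15)
(173 + T) - 1241 = (173 - 15) - 1241 = 158 - 1241 = -1083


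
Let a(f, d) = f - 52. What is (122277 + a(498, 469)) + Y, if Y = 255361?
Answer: 378084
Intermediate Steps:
a(f, d) = -52 + f
(122277 + a(498, 469)) + Y = (122277 + (-52 + 498)) + 255361 = (122277 + 446) + 255361 = 122723 + 255361 = 378084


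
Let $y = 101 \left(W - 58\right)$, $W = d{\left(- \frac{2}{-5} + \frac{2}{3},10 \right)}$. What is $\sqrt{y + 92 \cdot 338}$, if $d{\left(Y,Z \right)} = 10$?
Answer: $2 \sqrt{6562} \approx 162.01$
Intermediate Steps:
$W = 10$
$y = -4848$ ($y = 101 \left(10 - 58\right) = 101 \left(-48\right) = -4848$)
$\sqrt{y + 92 \cdot 338} = \sqrt{-4848 + 92 \cdot 338} = \sqrt{-4848 + 31096} = \sqrt{26248} = 2 \sqrt{6562}$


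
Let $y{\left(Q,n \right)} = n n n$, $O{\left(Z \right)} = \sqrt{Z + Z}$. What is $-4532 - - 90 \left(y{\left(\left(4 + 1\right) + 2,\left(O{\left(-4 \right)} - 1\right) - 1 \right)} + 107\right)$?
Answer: $8698 + 720 i \sqrt{2} \approx 8698.0 + 1018.2 i$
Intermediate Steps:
$O{\left(Z \right)} = \sqrt{2} \sqrt{Z}$ ($O{\left(Z \right)} = \sqrt{2 Z} = \sqrt{2} \sqrt{Z}$)
$y{\left(Q,n \right)} = n^{3}$ ($y{\left(Q,n \right)} = n^{2} n = n^{3}$)
$-4532 - - 90 \left(y{\left(\left(4 + 1\right) + 2,\left(O{\left(-4 \right)} - 1\right) - 1 \right)} + 107\right) = -4532 - - 90 \left(\left(\left(\sqrt{2} \sqrt{-4} - 1\right) - 1\right)^{3} + 107\right) = -4532 - - 90 \left(\left(\left(\sqrt{2} \cdot 2 i - 1\right) - 1\right)^{3} + 107\right) = -4532 - - 90 \left(\left(\left(2 i \sqrt{2} - 1\right) - 1\right)^{3} + 107\right) = -4532 - - 90 \left(\left(\left(-1 + 2 i \sqrt{2}\right) - 1\right)^{3} + 107\right) = -4532 - - 90 \left(\left(-2 + 2 i \sqrt{2}\right)^{3} + 107\right) = -4532 - - 90 \left(107 + \left(-2 + 2 i \sqrt{2}\right)^{3}\right) = -4532 - \left(-9630 - 90 \left(-2 + 2 i \sqrt{2}\right)^{3}\right) = -4532 + \left(9630 + 90 \left(-2 + 2 i \sqrt{2}\right)^{3}\right) = 5098 + 90 \left(-2 + 2 i \sqrt{2}\right)^{3}$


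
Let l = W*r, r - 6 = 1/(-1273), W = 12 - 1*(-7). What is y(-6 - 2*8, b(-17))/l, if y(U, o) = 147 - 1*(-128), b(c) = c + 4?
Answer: 18425/7637 ≈ 2.4126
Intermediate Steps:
W = 19 (W = 12 + 7 = 19)
r = 7637/1273 (r = 6 + 1/(-1273) = 6 - 1/1273 = 7637/1273 ≈ 5.9992)
b(c) = 4 + c
l = 7637/67 (l = 19*(7637/1273) = 7637/67 ≈ 113.99)
y(U, o) = 275 (y(U, o) = 147 + 128 = 275)
y(-6 - 2*8, b(-17))/l = 275/(7637/67) = 275*(67/7637) = 18425/7637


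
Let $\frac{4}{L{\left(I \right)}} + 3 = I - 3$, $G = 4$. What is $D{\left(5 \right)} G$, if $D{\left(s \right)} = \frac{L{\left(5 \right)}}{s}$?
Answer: $- \frac{16}{5} \approx -3.2$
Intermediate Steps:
$L{\left(I \right)} = \frac{4}{-6 + I}$ ($L{\left(I \right)} = \frac{4}{-3 + \left(I - 3\right)} = \frac{4}{-3 + \left(-3 + I\right)} = \frac{4}{-6 + I}$)
$D{\left(s \right)} = - \frac{4}{s}$ ($D{\left(s \right)} = \frac{4 \frac{1}{-6 + 5}}{s} = \frac{4 \frac{1}{-1}}{s} = \frac{4 \left(-1\right)}{s} = - \frac{4}{s}$)
$D{\left(5 \right)} G = - \frac{4}{5} \cdot 4 = \left(-4\right) \frac{1}{5} \cdot 4 = \left(- \frac{4}{5}\right) 4 = - \frac{16}{5}$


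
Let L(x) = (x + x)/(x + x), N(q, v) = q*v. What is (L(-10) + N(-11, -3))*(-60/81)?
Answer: -680/27 ≈ -25.185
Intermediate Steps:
L(x) = 1 (L(x) = (2*x)/((2*x)) = (2*x)*(1/(2*x)) = 1)
(L(-10) + N(-11, -3))*(-60/81) = (1 - 11*(-3))*(-60/81) = (1 + 33)*(-60*1/81) = 34*(-20/27) = -680/27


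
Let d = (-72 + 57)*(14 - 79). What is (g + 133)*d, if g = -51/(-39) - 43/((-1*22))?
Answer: 2922825/22 ≈ 1.3286e+5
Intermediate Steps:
d = 975 (d = -15*(-65) = 975)
g = 933/286 (g = -51*(-1/39) - 43/(-22) = 17/13 - 43*(-1/22) = 17/13 + 43/22 = 933/286 ≈ 3.2622)
(g + 133)*d = (933/286 + 133)*975 = (38971/286)*975 = 2922825/22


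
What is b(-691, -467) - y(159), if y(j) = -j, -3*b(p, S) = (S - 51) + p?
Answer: 562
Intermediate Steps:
b(p, S) = 17 - S/3 - p/3 (b(p, S) = -((S - 51) + p)/3 = -((-51 + S) + p)/3 = -(-51 + S + p)/3 = 17 - S/3 - p/3)
b(-691, -467) - y(159) = (17 - ⅓*(-467) - ⅓*(-691)) - (-1)*159 = (17 + 467/3 + 691/3) - 1*(-159) = 403 + 159 = 562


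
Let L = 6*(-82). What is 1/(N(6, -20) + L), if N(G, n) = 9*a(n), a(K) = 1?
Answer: -1/483 ≈ -0.0020704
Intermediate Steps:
L = -492
N(G, n) = 9 (N(G, n) = 9*1 = 9)
1/(N(6, -20) + L) = 1/(9 - 492) = 1/(-483) = -1/483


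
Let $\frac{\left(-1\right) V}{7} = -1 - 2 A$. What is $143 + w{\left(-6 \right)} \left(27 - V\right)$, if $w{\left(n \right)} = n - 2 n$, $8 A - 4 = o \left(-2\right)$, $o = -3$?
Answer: $158$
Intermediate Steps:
$A = \frac{5}{4}$ ($A = \frac{1}{2} + \frac{\left(-3\right) \left(-2\right)}{8} = \frac{1}{2} + \frac{1}{8} \cdot 6 = \frac{1}{2} + \frac{3}{4} = \frac{5}{4} \approx 1.25$)
$w{\left(n \right)} = - n$
$V = \frac{49}{2}$ ($V = - 7 \left(-1 - \frac{5}{2}\right) = \left(-7\right) \left(- \frac{7}{2}\right) = \frac{49}{2} \approx 24.5$)
$143 + w{\left(-6 \right)} \left(27 - V\right) = 143 + \left(-1\right) \left(-6\right) \left(27 - \frac{49}{2}\right) = 143 + 6 \left(27 - \frac{49}{2}\right) = 143 + 6 \cdot \frac{5}{2} = 143 + 15 = 158$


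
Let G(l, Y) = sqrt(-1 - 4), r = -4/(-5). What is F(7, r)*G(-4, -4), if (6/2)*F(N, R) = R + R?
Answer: 8*I*sqrt(5)/15 ≈ 1.1926*I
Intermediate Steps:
r = 4/5 (r = -4*(-1/5) = 4/5 ≈ 0.80000)
F(N, R) = 2*R/3 (F(N, R) = (R + R)/3 = (2*R)/3 = 2*R/3)
G(l, Y) = I*sqrt(5) (G(l, Y) = sqrt(-5) = I*sqrt(5))
F(7, r)*G(-4, -4) = ((2/3)*(4/5))*(I*sqrt(5)) = 8*(I*sqrt(5))/15 = 8*I*sqrt(5)/15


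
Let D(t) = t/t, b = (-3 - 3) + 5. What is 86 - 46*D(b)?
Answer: 40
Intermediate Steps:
b = -1 (b = -6 + 5 = -1)
D(t) = 1
86 - 46*D(b) = 86 - 46*1 = 86 - 46 = 40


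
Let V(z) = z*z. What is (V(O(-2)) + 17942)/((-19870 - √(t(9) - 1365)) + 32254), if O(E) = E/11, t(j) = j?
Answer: 2240457552/1546428521 + 361831*I*√339/1546428521 ≈ 1.4488 + 0.004308*I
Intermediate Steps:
O(E) = E/11 (O(E) = E*(1/11) = E/11)
V(z) = z²
(V(O(-2)) + 17942)/((-19870 - √(t(9) - 1365)) + 32254) = (((1/11)*(-2))² + 17942)/((-19870 - √(9 - 1365)) + 32254) = ((-2/11)² + 17942)/((-19870 - √(-1356)) + 32254) = (4/121 + 17942)/((-19870 - 2*I*√339) + 32254) = 2170986/(121*((-19870 - 2*I*√339) + 32254)) = 2170986/(121*(12384 - 2*I*√339))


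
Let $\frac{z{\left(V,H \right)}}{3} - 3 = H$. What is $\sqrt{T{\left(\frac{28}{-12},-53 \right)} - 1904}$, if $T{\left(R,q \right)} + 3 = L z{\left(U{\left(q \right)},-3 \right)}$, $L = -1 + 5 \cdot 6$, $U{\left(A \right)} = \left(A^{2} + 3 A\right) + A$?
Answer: $i \sqrt{1907} \approx 43.669 i$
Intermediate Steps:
$U{\left(A \right)} = A^{2} + 4 A$
$z{\left(V,H \right)} = 9 + 3 H$
$L = 29$ ($L = -1 + 30 = 29$)
$T{\left(R,q \right)} = -3$ ($T{\left(R,q \right)} = -3 + 29 \left(9 + 3 \left(-3\right)\right) = -3 + 29 \left(9 - 9\right) = -3 + 29 \cdot 0 = -3 + 0 = -3$)
$\sqrt{T{\left(\frac{28}{-12},-53 \right)} - 1904} = \sqrt{-3 - 1904} = \sqrt{-1907} = i \sqrt{1907}$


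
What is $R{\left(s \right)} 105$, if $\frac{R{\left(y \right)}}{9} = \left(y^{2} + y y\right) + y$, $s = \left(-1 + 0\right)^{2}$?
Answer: $2835$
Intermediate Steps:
$s = 1$ ($s = \left(-1\right)^{2} = 1$)
$R{\left(y \right)} = 9 y + 18 y^{2}$ ($R{\left(y \right)} = 9 \left(\left(y^{2} + y y\right) + y\right) = 9 \left(\left(y^{2} + y^{2}\right) + y\right) = 9 \left(2 y^{2} + y\right) = 9 \left(y + 2 y^{2}\right) = 9 y + 18 y^{2}$)
$R{\left(s \right)} 105 = 9 \cdot 1 \left(1 + 2 \cdot 1\right) 105 = 9 \cdot 1 \left(1 + 2\right) 105 = 9 \cdot 1 \cdot 3 \cdot 105 = 27 \cdot 105 = 2835$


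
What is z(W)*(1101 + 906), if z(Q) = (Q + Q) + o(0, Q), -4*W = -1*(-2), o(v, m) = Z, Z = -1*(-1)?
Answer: 0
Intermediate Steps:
Z = 1
o(v, m) = 1
W = -½ (W = -(-1)*(-2)/4 = -¼*2 = -½ ≈ -0.50000)
z(Q) = 1 + 2*Q (z(Q) = (Q + Q) + 1 = 2*Q + 1 = 1 + 2*Q)
z(W)*(1101 + 906) = (1 + 2*(-½))*(1101 + 906) = (1 - 1)*2007 = 0*2007 = 0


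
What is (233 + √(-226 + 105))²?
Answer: 54168 + 5126*I ≈ 54168.0 + 5126.0*I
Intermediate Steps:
(233 + √(-226 + 105))² = (233 + √(-121))² = (233 + 11*I)²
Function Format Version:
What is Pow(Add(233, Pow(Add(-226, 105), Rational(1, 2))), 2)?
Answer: Add(54168, Mul(5126, I)) ≈ Add(54168., Mul(5126.0, I))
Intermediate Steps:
Pow(Add(233, Pow(Add(-226, 105), Rational(1, 2))), 2) = Pow(Add(233, Pow(-121, Rational(1, 2))), 2) = Pow(Add(233, Mul(11, I)), 2)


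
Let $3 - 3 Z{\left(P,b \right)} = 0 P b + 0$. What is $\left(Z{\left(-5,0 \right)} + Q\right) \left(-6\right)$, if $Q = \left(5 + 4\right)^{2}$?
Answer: $-492$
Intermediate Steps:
$Z{\left(P,b \right)} = 1$ ($Z{\left(P,b \right)} = 1 - \frac{0 P b + 0}{3} = 1 - \frac{0 b + 0}{3} = 1 - \frac{0 + 0}{3} = 1 - 0 = 1 + 0 = 1$)
$Q = 81$ ($Q = 9^{2} = 81$)
$\left(Z{\left(-5,0 \right)} + Q\right) \left(-6\right) = \left(1 + 81\right) \left(-6\right) = 82 \left(-6\right) = -492$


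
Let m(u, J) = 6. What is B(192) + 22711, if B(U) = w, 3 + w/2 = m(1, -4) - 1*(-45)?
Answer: 22807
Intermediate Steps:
w = 96 (w = -6 + 2*(6 - 1*(-45)) = -6 + 2*(6 + 45) = -6 + 2*51 = -6 + 102 = 96)
B(U) = 96
B(192) + 22711 = 96 + 22711 = 22807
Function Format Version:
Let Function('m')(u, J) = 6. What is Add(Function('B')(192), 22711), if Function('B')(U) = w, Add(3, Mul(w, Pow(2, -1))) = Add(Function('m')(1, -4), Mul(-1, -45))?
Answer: 22807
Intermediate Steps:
w = 96 (w = Add(-6, Mul(2, Add(6, Mul(-1, -45)))) = Add(-6, Mul(2, Add(6, 45))) = Add(-6, Mul(2, 51)) = Add(-6, 102) = 96)
Function('B')(U) = 96
Add(Function('B')(192), 22711) = Add(96, 22711) = 22807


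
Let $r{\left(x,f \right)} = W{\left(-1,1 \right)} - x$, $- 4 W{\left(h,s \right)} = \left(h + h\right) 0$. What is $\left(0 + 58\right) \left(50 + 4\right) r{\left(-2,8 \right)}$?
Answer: $6264$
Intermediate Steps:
$W{\left(h,s \right)} = 0$ ($W{\left(h,s \right)} = - \frac{\left(h + h\right) 0}{4} = - \frac{2 h 0}{4} = \left(- \frac{1}{4}\right) 0 = 0$)
$r{\left(x,f \right)} = - x$ ($r{\left(x,f \right)} = 0 - x = - x$)
$\left(0 + 58\right) \left(50 + 4\right) r{\left(-2,8 \right)} = \left(0 + 58\right) \left(50 + 4\right) \left(\left(-1\right) \left(-2\right)\right) = 58 \cdot 54 \cdot 2 = 3132 \cdot 2 = 6264$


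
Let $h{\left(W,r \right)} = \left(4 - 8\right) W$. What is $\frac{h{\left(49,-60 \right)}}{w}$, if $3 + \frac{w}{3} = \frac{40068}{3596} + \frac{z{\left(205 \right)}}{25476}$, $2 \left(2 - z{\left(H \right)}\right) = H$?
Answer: $- \frac{2992648736}{372787941} \approx -8.0278$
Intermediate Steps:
$z{\left(H \right)} = 2 - \frac{H}{2}$
$w = \frac{372787941}{15268616}$ ($w = -9 + 3 \left(\frac{40068}{3596} + \frac{2 - \frac{205}{2}}{25476}\right) = -9 + 3 \left(40068 \cdot \frac{1}{3596} + \left(2 - \frac{205}{2}\right) \frac{1}{25476}\right) = -9 + 3 \left(\frac{10017}{899} - \frac{67}{16984}\right) = -9 + 3 \cdot \frac{170068495}{15268616} = -9 + \frac{510205485}{15268616} = \frac{372787941}{15268616} \approx 24.415$)
$h{\left(W,r \right)} = - 4 W$
$\frac{h{\left(49,-60 \right)}}{w} = \frac{\left(-4\right) 49}{\frac{372787941}{15268616}} = \left(-196\right) \frac{15268616}{372787941} = - \frac{2992648736}{372787941}$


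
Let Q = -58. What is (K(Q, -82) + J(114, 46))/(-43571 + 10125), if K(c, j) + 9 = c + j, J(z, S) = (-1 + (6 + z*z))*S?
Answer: -597897/33446 ≈ -17.876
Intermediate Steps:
J(z, S) = S*(5 + z²) (J(z, S) = (-1 + (6 + z²))*S = (5 + z²)*S = S*(5 + z²))
K(c, j) = -9 + c + j (K(c, j) = -9 + (c + j) = -9 + c + j)
(K(Q, -82) + J(114, 46))/(-43571 + 10125) = ((-9 - 58 - 82) + 46*(5 + 114²))/(-43571 + 10125) = (-149 + 46*(5 + 12996))/(-33446) = (-149 + 46*13001)*(-1/33446) = (-149 + 598046)*(-1/33446) = 597897*(-1/33446) = -597897/33446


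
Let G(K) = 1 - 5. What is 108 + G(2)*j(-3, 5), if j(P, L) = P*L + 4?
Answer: 152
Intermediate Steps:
G(K) = -4
j(P, L) = 4 + L*P (j(P, L) = L*P + 4 = 4 + L*P)
108 + G(2)*j(-3, 5) = 108 - 4*(4 + 5*(-3)) = 108 - 4*(4 - 15) = 108 - 4*(-11) = 108 + 44 = 152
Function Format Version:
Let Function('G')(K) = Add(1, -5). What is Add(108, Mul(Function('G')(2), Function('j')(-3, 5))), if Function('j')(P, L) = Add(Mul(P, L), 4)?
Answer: 152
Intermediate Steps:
Function('G')(K) = -4
Function('j')(P, L) = Add(4, Mul(L, P)) (Function('j')(P, L) = Add(Mul(L, P), 4) = Add(4, Mul(L, P)))
Add(108, Mul(Function('G')(2), Function('j')(-3, 5))) = Add(108, Mul(-4, Add(4, Mul(5, -3)))) = Add(108, Mul(-4, Add(4, -15))) = Add(108, Mul(-4, -11)) = Add(108, 44) = 152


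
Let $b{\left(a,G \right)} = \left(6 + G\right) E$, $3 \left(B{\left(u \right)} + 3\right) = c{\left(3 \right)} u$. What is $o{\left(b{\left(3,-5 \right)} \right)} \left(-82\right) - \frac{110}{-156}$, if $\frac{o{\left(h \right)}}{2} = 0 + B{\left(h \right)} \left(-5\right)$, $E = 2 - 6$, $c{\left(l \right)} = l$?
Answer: $- \frac{447665}{78} \approx -5739.3$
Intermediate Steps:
$E = -4$ ($E = 2 - 6 = -4$)
$B{\left(u \right)} = -3 + u$ ($B{\left(u \right)} = -3 + \frac{3 u}{3} = -3 + u$)
$b{\left(a,G \right)} = -24 - 4 G$ ($b{\left(a,G \right)} = \left(6 + G\right) \left(-4\right) = -24 - 4 G$)
$o{\left(h \right)} = 30 - 10 h$ ($o{\left(h \right)} = 2 \left(0 + \left(-3 + h\right) \left(-5\right)\right) = 2 \left(0 - \left(-15 + 5 h\right)\right) = 2 \left(15 - 5 h\right) = 30 - 10 h$)
$o{\left(b{\left(3,-5 \right)} \right)} \left(-82\right) - \frac{110}{-156} = \left(30 - 10 \left(-24 - -20\right)\right) \left(-82\right) - \frac{110}{-156} = \left(30 - 10 \left(-24 + 20\right)\right) \left(-82\right) - - \frac{55}{78} = \left(30 - -40\right) \left(-82\right) + \frac{55}{78} = \left(30 + 40\right) \left(-82\right) + \frac{55}{78} = 70 \left(-82\right) + \frac{55}{78} = -5740 + \frac{55}{78} = - \frac{447665}{78}$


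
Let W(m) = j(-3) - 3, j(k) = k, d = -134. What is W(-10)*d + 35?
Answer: 839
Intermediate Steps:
W(m) = -6 (W(m) = -3 - 3 = -6)
W(-10)*d + 35 = -6*(-134) + 35 = 804 + 35 = 839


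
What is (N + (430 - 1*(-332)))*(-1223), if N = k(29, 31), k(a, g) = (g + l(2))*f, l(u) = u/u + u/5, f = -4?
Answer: -3867126/5 ≈ -7.7343e+5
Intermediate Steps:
l(u) = 1 + u/5 (l(u) = 1 + u*(⅕) = 1 + u/5)
k(a, g) = -28/5 - 4*g (k(a, g) = (g + (1 + (⅕)*2))*(-4) = (g + (1 + ⅖))*(-4) = (g + 7/5)*(-4) = (7/5 + g)*(-4) = -28/5 - 4*g)
N = -648/5 (N = -28/5 - 4*31 = -28/5 - 124 = -648/5 ≈ -129.60)
(N + (430 - 1*(-332)))*(-1223) = (-648/5 + (430 - 1*(-332)))*(-1223) = (-648/5 + (430 + 332))*(-1223) = (-648/5 + 762)*(-1223) = (3162/5)*(-1223) = -3867126/5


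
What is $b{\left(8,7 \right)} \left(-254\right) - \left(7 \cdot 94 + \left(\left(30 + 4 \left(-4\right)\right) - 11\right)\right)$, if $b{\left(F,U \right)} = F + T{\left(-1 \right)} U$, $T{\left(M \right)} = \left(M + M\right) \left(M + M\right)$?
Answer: $-9805$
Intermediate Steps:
$T{\left(M \right)} = 4 M^{2}$ ($T{\left(M \right)} = 2 M 2 M = 4 M^{2}$)
$b{\left(F,U \right)} = F + 4 U$ ($b{\left(F,U \right)} = F + 4 \left(-1\right)^{2} U = F + 4 \cdot 1 U = F + 4 U$)
$b{\left(8,7 \right)} \left(-254\right) - \left(7 \cdot 94 + \left(\left(30 + 4 \left(-4\right)\right) - 11\right)\right) = \left(8 + 4 \cdot 7\right) \left(-254\right) - \left(7 \cdot 94 + \left(\left(30 + 4 \left(-4\right)\right) - 11\right)\right) = \left(8 + 28\right) \left(-254\right) - \left(658 + \left(\left(30 - 16\right) - 11\right)\right) = 36 \left(-254\right) - \left(658 + \left(14 - 11\right)\right) = -9144 - \left(658 + 3\right) = -9144 - 661 = -9805$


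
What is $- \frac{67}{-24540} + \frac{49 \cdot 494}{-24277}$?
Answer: $- \frac{592388681}{595757580} \approx -0.99434$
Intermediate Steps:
$- \frac{67}{-24540} + \frac{49 \cdot 494}{-24277} = \left(-67\right) \left(- \frac{1}{24540}\right) + 24206 \left(- \frac{1}{24277}\right) = \frac{67}{24540} - \frac{24206}{24277} = - \frac{592388681}{595757580}$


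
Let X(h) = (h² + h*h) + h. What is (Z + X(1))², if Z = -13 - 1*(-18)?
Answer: 64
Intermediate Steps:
Z = 5 (Z = -13 + 18 = 5)
X(h) = h + 2*h² (X(h) = (h² + h²) + h = 2*h² + h = h + 2*h²)
(Z + X(1))² = (5 + 1*(1 + 2*1))² = (5 + 1*(1 + 2))² = (5 + 1*3)² = (5 + 3)² = 8² = 64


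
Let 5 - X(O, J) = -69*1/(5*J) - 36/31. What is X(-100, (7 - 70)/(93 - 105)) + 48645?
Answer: 52789362/1085 ≈ 48654.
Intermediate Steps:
X(O, J) = 191/31 + 69/(5*J) (X(O, J) = 5 - (-69*1/(5*J) - 36/31) = 5 - (-69*1/(5*J) - 36*1/31) = 5 - (-69/(5*J) - 36/31) = 5 - (-36/31 - 69/(5*J)) = 5 + (36/31 + 69/(5*J)) = 191/31 + 69/(5*J))
X(-100, (7 - 70)/(93 - 105)) + 48645 = (2139 + 955*((7 - 70)/(93 - 105)))/(155*(((7 - 70)/(93 - 105)))) + 48645 = (2139 + 955*(-63/(-12)))/(155*((-63/(-12)))) + 48645 = (2139 + 955*(-63*(-1/12)))/(155*((-63*(-1/12)))) + 48645 = (2139 + 955*(21/4))/(155*(21/4)) + 48645 = (1/155)*(4/21)*(2139 + 20055/4) + 48645 = (1/155)*(4/21)*(28611/4) + 48645 = 9537/1085 + 48645 = 52789362/1085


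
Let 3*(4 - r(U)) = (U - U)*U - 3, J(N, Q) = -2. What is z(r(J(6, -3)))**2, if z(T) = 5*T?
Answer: 625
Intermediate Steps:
r(U) = 5 (r(U) = 4 - ((U - U)*U - 3)/3 = 4 - (0*U - 3)/3 = 4 - (0 - 3)/3 = 4 - 1/3*(-3) = 4 + 1 = 5)
z(r(J(6, -3)))**2 = (5*5)**2 = 25**2 = 625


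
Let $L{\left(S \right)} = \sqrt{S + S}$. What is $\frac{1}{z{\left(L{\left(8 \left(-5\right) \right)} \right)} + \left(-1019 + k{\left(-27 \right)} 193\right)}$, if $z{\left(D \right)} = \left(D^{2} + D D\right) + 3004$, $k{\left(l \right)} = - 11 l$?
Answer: $\frac{1}{59146} \approx 1.6907 \cdot 10^{-5}$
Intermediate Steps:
$L{\left(S \right)} = \sqrt{2} \sqrt{S}$ ($L{\left(S \right)} = \sqrt{2 S} = \sqrt{2} \sqrt{S}$)
$z{\left(D \right)} = 3004 + 2 D^{2}$ ($z{\left(D \right)} = \left(D^{2} + D^{2}\right) + 3004 = 2 D^{2} + 3004 = 3004 + 2 D^{2}$)
$\frac{1}{z{\left(L{\left(8 \left(-5\right) \right)} \right)} + \left(-1019 + k{\left(-27 \right)} 193\right)} = \frac{1}{\left(3004 + 2 \left(\sqrt{2} \sqrt{8 \left(-5\right)}\right)^{2}\right) - \left(1019 - \left(-11\right) \left(-27\right) 193\right)} = \frac{1}{\left(3004 + 2 \left(\sqrt{2} \sqrt{-40}\right)^{2}\right) + \left(-1019 + 297 \cdot 193\right)} = \frac{1}{\left(3004 + 2 \left(\sqrt{2} \cdot 2 i \sqrt{10}\right)^{2}\right) + \left(-1019 + 57321\right)} = \frac{1}{\left(3004 + 2 \left(4 i \sqrt{5}\right)^{2}\right) + 56302} = \frac{1}{\left(3004 + 2 \left(-80\right)\right) + 56302} = \frac{1}{\left(3004 - 160\right) + 56302} = \frac{1}{2844 + 56302} = \frac{1}{59146}$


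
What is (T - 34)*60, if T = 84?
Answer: 3000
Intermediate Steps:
(T - 34)*60 = (84 - 34)*60 = 50*60 = 3000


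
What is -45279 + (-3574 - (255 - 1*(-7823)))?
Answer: -56931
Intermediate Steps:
-45279 + (-3574 - (255 - 1*(-7823))) = -45279 + (-3574 - (255 + 7823)) = -45279 + (-3574 - 1*8078) = -45279 + (-3574 - 8078) = -45279 - 11652 = -56931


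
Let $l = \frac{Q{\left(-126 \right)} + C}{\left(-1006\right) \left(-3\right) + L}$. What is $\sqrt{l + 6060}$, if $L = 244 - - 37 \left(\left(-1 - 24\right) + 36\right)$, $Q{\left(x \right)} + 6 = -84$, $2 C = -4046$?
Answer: $\frac{\sqrt{81569307063}}{3669} \approx 77.842$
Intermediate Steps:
$C = -2023$ ($C = \frac{1}{2} \left(-4046\right) = -2023$)
$Q{\left(x \right)} = -90$ ($Q{\left(x \right)} = -6 - 84 = -90$)
$L = 651$ ($L = 244 - - 37 \left(\left(-1 - 24\right) + 36\right) = 244 - - 37 \left(-25 + 36\right) = 244 - \left(-37\right) 11 = 244 - -407 = 244 + 407 = 651$)
$l = - \frac{2113}{3669}$ ($l = \frac{-90 - 2023}{\left(-1006\right) \left(-3\right) + 651} = - \frac{2113}{3018 + 651} = - \frac{2113}{3669} \approx -0.57591$)
$\sqrt{l + 6060} = \sqrt{- \frac{2113}{3669} + 6060} = \sqrt{\frac{22232027}{3669}} = \frac{\sqrt{81569307063}}{3669}$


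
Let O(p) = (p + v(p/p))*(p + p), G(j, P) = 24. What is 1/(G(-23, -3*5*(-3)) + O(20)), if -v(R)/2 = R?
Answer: 1/744 ≈ 0.0013441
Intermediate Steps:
v(R) = -2*R
O(p) = 2*p*(-2 + p) (O(p) = (p - 2*p/p)*(p + p) = (p - 2*1)*(2*p) = (p - 2)*(2*p) = (-2 + p)*(2*p) = 2*p*(-2 + p))
1/(G(-23, -3*5*(-3)) + O(20)) = 1/(24 + 2*20*(-2 + 20)) = 1/(24 + 2*20*18) = 1/(24 + 720) = 1/744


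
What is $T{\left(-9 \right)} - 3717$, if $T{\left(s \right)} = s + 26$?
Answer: $-3700$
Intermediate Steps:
$T{\left(s \right)} = 26 + s$
$T{\left(-9 \right)} - 3717 = \left(26 - 9\right) - 3717 = 17 - 3717 = -3700$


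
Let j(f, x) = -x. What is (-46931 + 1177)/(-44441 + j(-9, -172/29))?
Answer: 1326866/1288617 ≈ 1.0297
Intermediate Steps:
(-46931 + 1177)/(-44441 + j(-9, -172/29)) = (-46931 + 1177)/(-44441 - (-172)/29) = -45754/(-44441 - (-172)/29) = -45754/(-44441 - 1*(-172/29)) = -45754/(-44441 + 172/29) = -45754/(-1288617/29) = -45754*(-29/1288617) = 1326866/1288617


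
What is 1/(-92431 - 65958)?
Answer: -1/158389 ≈ -6.3136e-6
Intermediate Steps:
1/(-92431 - 65958) = 1/(-158389) = -1/158389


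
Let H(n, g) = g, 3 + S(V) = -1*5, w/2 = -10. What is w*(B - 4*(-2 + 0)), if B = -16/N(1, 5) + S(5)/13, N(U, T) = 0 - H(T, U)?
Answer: -6080/13 ≈ -467.69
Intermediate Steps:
w = -20 (w = 2*(-10) = -20)
S(V) = -8 (S(V) = -3 - 1*5 = -3 - 5 = -8)
N(U, T) = -U (N(U, T) = 0 - U = -U)
B = 200/13 (B = -16/((-1*1)) - 8/13 = -16/(-1) - 8*1/13 = -16*(-1) - 8/13 = 16 - 8/13 = 200/13 ≈ 15.385)
w*(B - 4*(-2 + 0)) = -20*(200/13 - 4*(-2 + 0)) = -20*(200/13 - 4*(-2)) = -20*(200/13 + 8) = -20*304/13 = -6080/13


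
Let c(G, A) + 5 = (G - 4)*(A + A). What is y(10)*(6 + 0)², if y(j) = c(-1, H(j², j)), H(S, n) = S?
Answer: -36180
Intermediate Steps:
c(G, A) = -5 + 2*A*(-4 + G) (c(G, A) = -5 + (G - 4)*(A + A) = -5 + (-4 + G)*(2*A) = -5 + 2*A*(-4 + G))
y(j) = -5 - 10*j² (y(j) = -5 - 8*j² + 2*j²*(-1) = -5 - 8*j² - 2*j² = -5 - 10*j²)
y(10)*(6 + 0)² = (-5 - 10*10²)*(6 + 0)² = (-5 - 10*100)*6² = (-5 - 1000)*36 = -1005*36 = -36180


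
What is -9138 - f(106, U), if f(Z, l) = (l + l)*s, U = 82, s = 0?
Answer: -9138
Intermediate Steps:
f(Z, l) = 0 (f(Z, l) = (l + l)*0 = (2*l)*0 = 0)
-9138 - f(106, U) = -9138 - 1*0 = -9138 + 0 = -9138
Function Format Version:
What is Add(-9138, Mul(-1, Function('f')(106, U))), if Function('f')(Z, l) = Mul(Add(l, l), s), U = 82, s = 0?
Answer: -9138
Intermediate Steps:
Function('f')(Z, l) = 0 (Function('f')(Z, l) = Mul(Add(l, l), 0) = Mul(Mul(2, l), 0) = 0)
Add(-9138, Mul(-1, Function('f')(106, U))) = Add(-9138, Mul(-1, 0)) = Add(-9138, 0) = -9138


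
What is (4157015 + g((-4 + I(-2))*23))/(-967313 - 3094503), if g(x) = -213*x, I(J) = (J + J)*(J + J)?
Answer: -4098227/4061816 ≈ -1.0090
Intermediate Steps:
I(J) = 4*J² (I(J) = (2*J)*(2*J) = 4*J²)
(4157015 + g((-4 + I(-2))*23))/(-967313 - 3094503) = (4157015 - 213*(-4 + 4*(-2)²)*23)/(-967313 - 3094503) = (4157015 - 213*(-4 + 4*4)*23)/(-4061816) = (4157015 - 213*(-4 + 16)*23)*(-1/4061816) = (4157015 - 2556*23)*(-1/4061816) = (4157015 - 213*276)*(-1/4061816) = (4157015 - 58788)*(-1/4061816) = 4098227*(-1/4061816) = -4098227/4061816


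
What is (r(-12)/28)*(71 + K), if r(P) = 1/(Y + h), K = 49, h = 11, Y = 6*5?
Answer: 30/287 ≈ 0.10453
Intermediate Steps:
Y = 30
r(P) = 1/41 (r(P) = 1/(30 + 11) = 1/41)
(r(-12)/28)*(71 + K) = ((1/41)/28)*(71 + 49) = ((1/41)*(1/28))*120 = (1/1148)*120 = 30/287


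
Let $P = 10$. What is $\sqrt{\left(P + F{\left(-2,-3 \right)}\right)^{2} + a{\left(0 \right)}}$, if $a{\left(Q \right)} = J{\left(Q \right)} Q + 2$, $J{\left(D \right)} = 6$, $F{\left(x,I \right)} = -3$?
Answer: $\sqrt{51} \approx 7.1414$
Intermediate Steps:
$a{\left(Q \right)} = 2 + 6 Q$ ($a{\left(Q \right)} = 6 Q + 2 = 2 + 6 Q$)
$\sqrt{\left(P + F{\left(-2,-3 \right)}\right)^{2} + a{\left(0 \right)}} = \sqrt{\left(10 - 3\right)^{2} + \left(2 + 6 \cdot 0\right)} = \sqrt{7^{2} + \left(2 + 0\right)} = \sqrt{49 + 2} = \sqrt{51}$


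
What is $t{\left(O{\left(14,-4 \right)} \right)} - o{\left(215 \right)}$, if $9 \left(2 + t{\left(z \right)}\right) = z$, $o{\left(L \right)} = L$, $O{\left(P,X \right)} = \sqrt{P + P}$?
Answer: $-217 + \frac{2 \sqrt{7}}{9} \approx -216.41$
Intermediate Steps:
$O{\left(P,X \right)} = \sqrt{2} \sqrt{P}$ ($O{\left(P,X \right)} = \sqrt{2 P} = \sqrt{2} \sqrt{P}$)
$t{\left(z \right)} = -2 + \frac{z}{9}$
$t{\left(O{\left(14,-4 \right)} \right)} - o{\left(215 \right)} = \left(-2 + \frac{\sqrt{2} \sqrt{14}}{9}\right) - 215 = \left(-2 + \frac{2 \sqrt{7}}{9}\right) - 215 = -217 + \frac{2 \sqrt{7}}{9}$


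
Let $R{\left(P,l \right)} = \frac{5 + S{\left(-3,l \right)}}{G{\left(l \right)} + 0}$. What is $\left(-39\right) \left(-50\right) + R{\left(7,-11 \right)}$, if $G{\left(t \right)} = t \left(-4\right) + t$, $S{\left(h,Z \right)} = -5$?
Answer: $1950$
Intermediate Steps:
$G{\left(t \right)} = - 3 t$ ($G{\left(t \right)} = - 4 t + t = - 3 t$)
$R{\left(P,l \right)} = 0$ ($R{\left(P,l \right)} = \frac{5 - 5}{- 3 l + 0} = \frac{0}{\left(-3\right) l} = 0 \left(- \frac{1}{3 l}\right) = 0$)
$\left(-39\right) \left(-50\right) + R{\left(7,-11 \right)} = \left(-39\right) \left(-50\right) + 0 = 1950 + 0 = 1950$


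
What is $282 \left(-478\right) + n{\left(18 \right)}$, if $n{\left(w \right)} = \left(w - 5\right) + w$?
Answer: $-134765$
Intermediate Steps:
$n{\left(w \right)} = -5 + 2 w$ ($n{\left(w \right)} = \left(-5 + w\right) + w = -5 + 2 w$)
$282 \left(-478\right) + n{\left(18 \right)} = 282 \left(-478\right) + \left(-5 + 2 \cdot 18\right) = -134796 + \left(-5 + 36\right) = -134796 + 31 = -134765$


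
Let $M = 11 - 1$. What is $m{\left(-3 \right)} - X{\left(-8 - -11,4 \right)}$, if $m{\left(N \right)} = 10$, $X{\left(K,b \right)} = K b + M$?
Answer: $-12$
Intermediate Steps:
$M = 10$ ($M = 11 - 1 = 10$)
$X{\left(K,b \right)} = 10 + K b$ ($X{\left(K,b \right)} = K b + 10 = 10 + K b$)
$m{\left(-3 \right)} - X{\left(-8 - -11,4 \right)} = 10 - \left(10 + \left(-8 - -11\right) 4\right) = 10 - \left(10 + \left(-8 + 11\right) 4\right) = 10 - \left(10 + 3 \cdot 4\right) = 10 - \left(10 + 12\right) = 10 - 22 = -12$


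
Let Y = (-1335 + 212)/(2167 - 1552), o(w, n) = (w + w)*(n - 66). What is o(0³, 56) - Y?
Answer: 1123/615 ≈ 1.8260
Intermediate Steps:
o(w, n) = 2*w*(-66 + n) (o(w, n) = (2*w)*(-66 + n) = 2*w*(-66 + n))
Y = -1123/615 ≈ -1.8260
o(0³, 56) - Y = 2*0³*(-66 + 56) - 1*(-1123/615) = 2*0*(-10) + 1123/615 = 0 + 1123/615 = 1123/615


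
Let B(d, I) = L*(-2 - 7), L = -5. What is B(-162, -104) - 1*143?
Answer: -98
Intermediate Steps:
B(d, I) = 45 (B(d, I) = -5*(-2 - 7) = -5*(-9) = 45)
B(-162, -104) - 1*143 = 45 - 1*143 = 45 - 143 = -98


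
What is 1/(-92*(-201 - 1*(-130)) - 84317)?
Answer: -1/77785 ≈ -1.2856e-5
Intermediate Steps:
1/(-92*(-201 - 1*(-130)) - 84317) = 1/(-92*(-201 + 130) - 84317) = 1/(-92*(-71) - 84317) = 1/(6532 - 84317) = 1/(-77785) = -1/77785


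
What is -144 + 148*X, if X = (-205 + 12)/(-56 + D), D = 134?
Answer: -19898/39 ≈ -510.21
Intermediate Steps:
X = -193/78 (X = (-205 + 12)/(-56 + 134) = -193/78 ≈ -2.4744)
-144 + 148*X = -144 + 148*(-193/78) = -144 - 14282/39 = -19898/39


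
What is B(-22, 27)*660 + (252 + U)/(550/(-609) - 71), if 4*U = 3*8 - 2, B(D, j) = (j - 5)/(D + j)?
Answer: 254012877/87578 ≈ 2900.4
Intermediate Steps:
B(D, j) = (-5 + j)/(D + j)
U = 11/2 (U = (3*8 - 2)/4 = (24 - 2)/4 = (1/4)*22 = 11/2 ≈ 5.5000)
B(-22, 27)*660 + (252 + U)/(550/(-609) - 71) = ((-5 + 27)/(-22 + 27))*660 + (252 + 11/2)/(550/(-609) - 71) = (22/5)*660 + 515/(2*(550*(-1/609) - 71)) = ((1/5)*22)*660 + 515/(2*(-550/609 - 71)) = (22/5)*660 + 515/(2*(-43789/609)) = 2904 + (515/2)*(-609/43789) = 2904 - 313635/87578 = 254012877/87578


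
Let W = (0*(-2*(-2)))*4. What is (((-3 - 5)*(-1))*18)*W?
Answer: 0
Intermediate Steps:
W = 0 (W = (0*4)*4 = 0*4 = 0)
(((-3 - 5)*(-1))*18)*W = (((-3 - 5)*(-1))*18)*0 = (-8*(-1)*18)*0 = (8*18)*0 = 144*0 = 0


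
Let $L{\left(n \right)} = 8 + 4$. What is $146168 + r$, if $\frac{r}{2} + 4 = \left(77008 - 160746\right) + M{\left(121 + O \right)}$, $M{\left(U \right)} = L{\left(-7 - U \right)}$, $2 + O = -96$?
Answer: $-21292$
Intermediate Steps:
$O = -98$ ($O = -2 - 96 = -98$)
$L{\left(n \right)} = 12$
$M{\left(U \right)} = 12$
$r = -167460$ ($r = -8 + 2 \left(\left(77008 - 160746\right) + 12\right) = -8 + 2 \left(-83738 + 12\right) = -8 + 2 \left(-83726\right) = -8 - 167452 = -167460$)
$146168 + r = 146168 - 167460 = -21292$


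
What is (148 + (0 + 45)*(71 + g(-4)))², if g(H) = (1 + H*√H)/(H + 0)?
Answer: 177479329/16 + 599715*I ≈ 1.1092e+7 + 5.9972e+5*I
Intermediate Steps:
g(H) = (1 + H^(3/2))/H
(148 + (0 + 45)*(71 + g(-4)))² = (148 + (0 + 45)*(71 + (1 + (-4)^(3/2))/(-4)))² = (148 + 45*(71 - (1 - 8*I)/4))² = (148 + 45*(71 + (-¼ + 2*I)))² = (148 + 45*(283/4 + 2*I))² = (148 + (12735/4 + 90*I))² = (13327/4 + 90*I)²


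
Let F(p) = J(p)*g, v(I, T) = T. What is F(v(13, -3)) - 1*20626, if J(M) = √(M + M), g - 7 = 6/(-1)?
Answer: -20626 + I*√6 ≈ -20626.0 + 2.4495*I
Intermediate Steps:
g = 1 (g = 7 + 6/(-1) = 7 + 6*(-1) = 7 - 6 = 1)
J(M) = √2*√M (J(M) = √(2*M) = √2*√M)
F(p) = √2*√p (F(p) = (√2*√p)*1 = √2*√p)
F(v(13, -3)) - 1*20626 = √2*√(-3) - 1*20626 = √2*(I*√3) - 20626 = I*√6 - 20626 = -20626 + I*√6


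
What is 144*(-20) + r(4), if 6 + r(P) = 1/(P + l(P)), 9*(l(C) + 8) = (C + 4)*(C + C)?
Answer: -80799/28 ≈ -2885.7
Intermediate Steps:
l(C) = -8 + 2*C*(4 + C)/9 (l(C) = -8 + ((C + 4)*(C + C))/9 = -8 + ((4 + C)*(2*C))/9 = -8 + (2*C*(4 + C))/9 = -8 + 2*C*(4 + C)/9)
r(P) = -6 + 1/(-8 + 2*P²/9 + 17*P/9) (r(P) = -6 + 1/(P + (-8 + 2*P²/9 + 8*P/9)) = -6 + 1/(-8 + 2*P²/9 + 17*P/9))
144*(-20) + r(4) = 144*(-20) + 3*(147 - 34*4 - 4*4²)/(-72 + 2*4² + 17*4) = -2880 + 3*(147 - 136 - 4*16)/(-72 + 2*16 + 68) = -2880 + 3*(147 - 136 - 64)/(-72 + 32 + 68) = -2880 + 3*(-53)/28 = -2880 + 3*(1/28)*(-53) = -2880 - 159/28 = -80799/28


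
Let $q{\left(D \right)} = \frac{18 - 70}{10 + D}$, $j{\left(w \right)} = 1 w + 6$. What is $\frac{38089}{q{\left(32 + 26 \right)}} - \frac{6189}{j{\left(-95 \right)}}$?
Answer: $- \frac{57548200}{1157} \approx -49739.0$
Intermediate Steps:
$j{\left(w \right)} = 6 + w$ ($j{\left(w \right)} = w + 6 = 6 + w$)
$q{\left(D \right)} = - \frac{52}{10 + D}$
$\frac{38089}{q{\left(32 + 26 \right)}} - \frac{6189}{j{\left(-95 \right)}} = \frac{38089}{\left(-52\right) \frac{1}{10 + \left(32 + 26\right)}} - \frac{6189}{6 - 95} = \frac{38089}{\left(-52\right) \frac{1}{10 + 58}} - \frac{6189}{-89} = \frac{38089}{\left(-52\right) \frac{1}{68}} - - \frac{6189}{89} = \frac{38089}{\left(-52\right) \frac{1}{68}} + \frac{6189}{89} = \frac{38089}{- \frac{13}{17}} + \frac{6189}{89} = 38089 \left(- \frac{17}{13}\right) + \frac{6189}{89} = - \frac{647513}{13} + \frac{6189}{89} = - \frac{57548200}{1157}$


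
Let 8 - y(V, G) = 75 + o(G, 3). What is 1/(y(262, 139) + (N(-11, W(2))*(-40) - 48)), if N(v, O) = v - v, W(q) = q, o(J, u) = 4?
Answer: -1/119 ≈ -0.0084034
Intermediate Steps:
N(v, O) = 0
y(V, G) = -71 (y(V, G) = 8 - (75 + 4) = 8 - 1*79 = 8 - 79 = -71)
1/(y(262, 139) + (N(-11, W(2))*(-40) - 48)) = 1/(-71 + (0*(-40) - 48)) = 1/(-71 + (0 - 48)) = 1/(-71 - 48) = 1/(-119) = -1/119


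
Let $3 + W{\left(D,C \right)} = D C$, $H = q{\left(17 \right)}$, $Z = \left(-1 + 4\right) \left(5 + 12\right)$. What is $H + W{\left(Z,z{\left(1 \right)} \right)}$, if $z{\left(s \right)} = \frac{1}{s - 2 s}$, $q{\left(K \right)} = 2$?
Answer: $-52$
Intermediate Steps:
$z{\left(s \right)} = - \frac{1}{s}$ ($z{\left(s \right)} = \frac{1}{\left(-1\right) s} = - \frac{1}{s}$)
$Z = 51$ ($Z = 3 \cdot 17 = 51$)
$H = 2$
$W{\left(D,C \right)} = -3 + C D$ ($W{\left(D,C \right)} = -3 + D C = -3 + C D$)
$H + W{\left(Z,z{\left(1 \right)} \right)} = 2 + \left(-3 + - 1^{-1} \cdot 51\right) = 2 + \left(-3 + \left(-1\right) 1 \cdot 51\right) = 2 - 54 = -52$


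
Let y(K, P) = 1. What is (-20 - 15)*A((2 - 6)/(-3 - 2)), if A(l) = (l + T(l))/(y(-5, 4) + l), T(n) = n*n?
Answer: -28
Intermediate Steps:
T(n) = n²
A(l) = (l + l²)/(1 + l)
(-20 - 15)*A((2 - 6)/(-3 - 2)) = (-20 - 15)*((2 - 6)/(-3 - 2)) = -(-140)/(-5) = -(-140)*(-1)/5 = -35*⅘ = -28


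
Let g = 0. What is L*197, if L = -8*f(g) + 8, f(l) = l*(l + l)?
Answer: 1576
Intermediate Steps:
f(l) = 2*l² (f(l) = l*(2*l) = 2*l²)
L = 8 (L = -16*0² + 8 = -16*0 + 8 = -8*0 + 8 = 0 + 8 = 8)
L*197 = 8*197 = 1576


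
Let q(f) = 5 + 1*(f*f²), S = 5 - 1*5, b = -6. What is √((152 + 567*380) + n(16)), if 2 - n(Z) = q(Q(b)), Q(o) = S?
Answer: √215609 ≈ 464.34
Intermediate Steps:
S = 0 (S = 5 - 5 = 0)
Q(o) = 0
q(f) = 5 + f³ (q(f) = 5 + 1*f³ = 5 + f³)
n(Z) = -3 (n(Z) = 2 - (5 + 0³) = 2 - (5 + 0) = 2 - 1*5 = 2 - 5 = -3)
√((152 + 567*380) + n(16)) = √((152 + 567*380) - 3) = √((152 + 215460) - 3) = √(215612 - 3) = √215609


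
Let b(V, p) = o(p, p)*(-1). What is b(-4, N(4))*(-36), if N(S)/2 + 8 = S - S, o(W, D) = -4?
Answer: -144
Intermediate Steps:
N(S) = -16 (N(S) = -16 + 2*(S - S) = -16 + 2*0 = -16 + 0 = -16)
b(V, p) = 4 (b(V, p) = -4*(-1) = 4)
b(-4, N(4))*(-36) = 4*(-36) = -144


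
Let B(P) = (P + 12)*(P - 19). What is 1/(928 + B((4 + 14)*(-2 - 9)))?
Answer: 1/41290 ≈ 2.4219e-5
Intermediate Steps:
B(P) = (-19 + P)*(12 + P) (B(P) = (12 + P)*(-19 + P) = (-19 + P)*(12 + P))
1/(928 + B((4 + 14)*(-2 - 9))) = 1/(928 + (-228 + ((4 + 14)*(-2 - 9))**2 - 7*(4 + 14)*(-2 - 9))) = 1/(928 + (-228 + (18*(-11))**2 - 126*(-11))) = 1/(928 + (-228 + (-198)**2 - 7*(-198))) = 1/(928 + (-228 + 39204 + 1386)) = 1/(928 + 40362) = 1/41290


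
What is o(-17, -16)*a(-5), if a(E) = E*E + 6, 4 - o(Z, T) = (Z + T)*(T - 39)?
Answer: -56141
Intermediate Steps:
o(Z, T) = 4 - (-39 + T)*(T + Z) (o(Z, T) = 4 - (Z + T)*(T - 39) = 4 - (T + Z)*(-39 + T) = 4 - (-39 + T)*(T + Z))
a(E) = 6 + E**2 (a(E) = E**2 + 6 = 6 + E**2)
o(-17, -16)*a(-5) = (4 - 1*(-16)**2 + 39*(-16) + 39*(-17) - 1*(-16)*(-17))*(6 + (-5)**2) = (4 - 1*256 - 624 - 663 - 272)*(6 + 25) = (4 - 256 - 624 - 663 - 272)*31 = -1811*31 = -56141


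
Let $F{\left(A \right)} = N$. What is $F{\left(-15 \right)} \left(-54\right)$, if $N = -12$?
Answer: $648$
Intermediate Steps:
$F{\left(A \right)} = -12$
$F{\left(-15 \right)} \left(-54\right) = \left(-12\right) \left(-54\right) = 648$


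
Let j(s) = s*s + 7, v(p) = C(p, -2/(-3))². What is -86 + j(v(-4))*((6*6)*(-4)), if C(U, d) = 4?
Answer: -37958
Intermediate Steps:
v(p) = 16 (v(p) = 4² = 16)
j(s) = 7 + s² (j(s) = s² + 7 = 7 + s²)
-86 + j(v(-4))*((6*6)*(-4)) = -86 + (7 + 16²)*((6*6)*(-4)) = -86 + (7 + 256)*(36*(-4)) = -86 + 263*(-144) = -86 - 37872 = -37958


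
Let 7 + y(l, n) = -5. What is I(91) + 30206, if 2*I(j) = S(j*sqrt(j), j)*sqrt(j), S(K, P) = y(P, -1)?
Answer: 30206 - 6*sqrt(91) ≈ 30149.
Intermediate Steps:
y(l, n) = -12 (y(l, n) = -7 - 5 = -12)
S(K, P) = -12
I(j) = -6*sqrt(j) (I(j) = (-12*sqrt(j))/2 = -6*sqrt(j))
I(91) + 30206 = -6*sqrt(91) + 30206 = 30206 - 6*sqrt(91)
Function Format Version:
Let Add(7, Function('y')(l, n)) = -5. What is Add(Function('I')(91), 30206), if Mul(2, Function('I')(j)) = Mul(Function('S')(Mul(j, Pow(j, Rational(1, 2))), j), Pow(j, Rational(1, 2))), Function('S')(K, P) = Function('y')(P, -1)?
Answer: Add(30206, Mul(-6, Pow(91, Rational(1, 2)))) ≈ 30149.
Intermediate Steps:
Function('y')(l, n) = -12 (Function('y')(l, n) = Add(-7, -5) = -12)
Function('S')(K, P) = -12
Function('I')(j) = Mul(-6, Pow(j, Rational(1, 2))) (Function('I')(j) = Mul(Rational(1, 2), Mul(-12, Pow(j, Rational(1, 2)))) = Mul(-6, Pow(j, Rational(1, 2))))
Add(Function('I')(91), 30206) = Add(Mul(-6, Pow(91, Rational(1, 2))), 30206) = Add(30206, Mul(-6, Pow(91, Rational(1, 2))))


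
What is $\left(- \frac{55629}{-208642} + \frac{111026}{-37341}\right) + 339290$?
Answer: $\frac{377621955197311}{1112985846} \approx 3.3929 \cdot 10^{5}$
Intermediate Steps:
$\left(- \frac{55629}{-208642} + \frac{111026}{-37341}\right) + 339290 = \left(\left(-55629\right) \left(- \frac{1}{208642}\right) + 111026 \left(- \frac{1}{37341}\right)\right) + 339290 = \left(\frac{7947}{29806} - \frac{111026}{37341}\right) + 339290 = - \frac{3012492029}{1112985846} + 339290 = \frac{377621955197311}{1112985846}$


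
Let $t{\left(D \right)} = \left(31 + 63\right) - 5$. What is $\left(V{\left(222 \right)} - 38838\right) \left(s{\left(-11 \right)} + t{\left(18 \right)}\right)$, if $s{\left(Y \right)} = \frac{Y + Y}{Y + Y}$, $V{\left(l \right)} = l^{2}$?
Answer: $940140$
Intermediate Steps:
$s{\left(Y \right)} = 1$ ($s{\left(Y \right)} = \frac{2 Y}{2 Y} = 2 Y \frac{1}{2 Y} = 1$)
$t{\left(D \right)} = 89$ ($t{\left(D \right)} = 94 - 5 = 89$)
$\left(V{\left(222 \right)} - 38838\right) \left(s{\left(-11 \right)} + t{\left(18 \right)}\right) = \left(222^{2} - 38838\right) \left(1 + 89\right) = \left(49284 - 38838\right) 90 = 10446 \cdot 90 = 940140$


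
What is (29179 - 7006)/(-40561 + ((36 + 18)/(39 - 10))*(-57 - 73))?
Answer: -643017/1183289 ≈ -0.54342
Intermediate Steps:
(29179 - 7006)/(-40561 + ((36 + 18)/(39 - 10))*(-57 - 73)) = 22173/(-40561 + (54/29)*(-130)) = 22173/(-40561 - 7020/29) = 22173/(-1183289/29) = 22173*(-29/1183289) = -643017/1183289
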